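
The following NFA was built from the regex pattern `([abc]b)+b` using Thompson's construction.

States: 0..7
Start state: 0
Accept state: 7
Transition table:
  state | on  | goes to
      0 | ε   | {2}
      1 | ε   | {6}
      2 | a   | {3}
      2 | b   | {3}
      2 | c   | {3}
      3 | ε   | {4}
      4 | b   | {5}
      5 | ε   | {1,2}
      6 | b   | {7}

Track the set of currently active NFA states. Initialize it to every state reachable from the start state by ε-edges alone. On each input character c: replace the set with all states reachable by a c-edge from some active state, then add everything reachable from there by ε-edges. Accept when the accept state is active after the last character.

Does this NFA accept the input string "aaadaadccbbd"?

Answer: REJECT

Derivation:
S₀ = ε-closure({0}) = {0,2}
'a' @ 1: {3,4}
'a' @ 2: {}  — no active states
rest 'adaadccbbd' ignored (set empty)
final: {}; accept 7 not in set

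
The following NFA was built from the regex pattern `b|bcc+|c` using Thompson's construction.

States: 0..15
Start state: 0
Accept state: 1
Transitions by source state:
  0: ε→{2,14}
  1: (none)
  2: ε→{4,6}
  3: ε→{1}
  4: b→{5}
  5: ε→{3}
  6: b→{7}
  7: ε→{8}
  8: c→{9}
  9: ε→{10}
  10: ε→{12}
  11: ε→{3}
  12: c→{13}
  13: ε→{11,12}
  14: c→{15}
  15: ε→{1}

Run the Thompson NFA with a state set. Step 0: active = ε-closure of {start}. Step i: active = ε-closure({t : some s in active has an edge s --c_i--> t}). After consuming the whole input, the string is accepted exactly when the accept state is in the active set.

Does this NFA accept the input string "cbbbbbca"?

Answer: REJECT

Trace:
initial (ε-close {0}): {0,2,4,6,14}
'c' @ 1: {1,15}  [accepting]
'b' @ 2: {}  — state set empty
rest 'bbbbca' ignored (set empty)
end set {} — state 1 not in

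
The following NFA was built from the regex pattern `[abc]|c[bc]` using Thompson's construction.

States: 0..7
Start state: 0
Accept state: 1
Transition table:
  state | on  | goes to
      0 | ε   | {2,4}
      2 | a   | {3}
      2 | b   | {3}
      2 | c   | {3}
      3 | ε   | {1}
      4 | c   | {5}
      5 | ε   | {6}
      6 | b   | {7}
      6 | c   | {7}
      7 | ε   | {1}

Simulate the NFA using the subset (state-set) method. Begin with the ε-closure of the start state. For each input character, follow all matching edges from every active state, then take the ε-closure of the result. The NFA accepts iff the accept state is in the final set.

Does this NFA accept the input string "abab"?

Answer: REJECT

Trace:
start: ε-closure({0}) = {0,2,4}
'a' @ 1: {1,3}  ✓accept
'b' @ 2: {}  — dead — no transitions
rest 'ab' ignored (set empty)
final: {}; accept 1 not in set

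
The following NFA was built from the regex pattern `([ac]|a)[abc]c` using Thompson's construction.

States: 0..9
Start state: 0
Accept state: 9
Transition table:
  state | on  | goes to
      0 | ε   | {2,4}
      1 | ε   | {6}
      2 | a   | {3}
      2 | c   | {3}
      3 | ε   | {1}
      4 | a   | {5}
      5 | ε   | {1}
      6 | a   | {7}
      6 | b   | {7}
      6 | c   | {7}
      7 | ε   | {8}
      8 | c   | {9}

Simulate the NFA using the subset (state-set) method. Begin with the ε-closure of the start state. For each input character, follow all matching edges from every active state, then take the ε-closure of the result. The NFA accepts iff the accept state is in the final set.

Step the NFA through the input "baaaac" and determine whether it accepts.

S₀ = ε-closure({0}) = {0,2,4}
'b' @ 1: {}  — no active states
rest 'aaaac' ignored (set empty)
end set {} — state 9 not in

Answer: REJECT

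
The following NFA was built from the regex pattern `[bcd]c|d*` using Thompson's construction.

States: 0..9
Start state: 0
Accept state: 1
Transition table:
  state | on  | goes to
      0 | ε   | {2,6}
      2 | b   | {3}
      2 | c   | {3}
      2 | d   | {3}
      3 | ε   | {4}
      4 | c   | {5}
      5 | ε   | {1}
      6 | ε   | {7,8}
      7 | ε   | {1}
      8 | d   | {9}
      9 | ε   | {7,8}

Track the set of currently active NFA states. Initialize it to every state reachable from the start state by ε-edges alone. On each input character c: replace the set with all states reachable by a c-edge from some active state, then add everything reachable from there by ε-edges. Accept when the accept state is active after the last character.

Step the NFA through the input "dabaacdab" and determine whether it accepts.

S₀ = ε-closure({0}) = {0,1,2,6,7,8}
'd' @ 1: {1,3,4,7,8,9}  ✓accept
'a' @ 2: {}  — no active states
rest 'baacdab' ignored (set empty)
end set {} — state 1 not in

Answer: REJECT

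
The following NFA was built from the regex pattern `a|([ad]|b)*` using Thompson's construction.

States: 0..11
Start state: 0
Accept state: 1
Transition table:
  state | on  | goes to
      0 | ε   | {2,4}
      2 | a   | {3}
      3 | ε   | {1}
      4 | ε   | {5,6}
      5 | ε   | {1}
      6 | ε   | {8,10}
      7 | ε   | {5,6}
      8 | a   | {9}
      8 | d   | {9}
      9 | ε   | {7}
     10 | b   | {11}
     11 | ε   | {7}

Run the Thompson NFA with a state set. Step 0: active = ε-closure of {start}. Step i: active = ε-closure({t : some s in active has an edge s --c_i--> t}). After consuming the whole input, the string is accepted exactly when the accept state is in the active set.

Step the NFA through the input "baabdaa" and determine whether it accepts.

initial (ε-close {0}): {0,1,2,4,5,6,8,10}
'b' @ 1: {1,5,6,7,8,10,11}  [accepting]
'a' @ 2: {1,5,6,7,8,9,10}  [accepting]
'a' @ 3: {1,5,6,7,8,9,10}  [accepting]
'b' @ 4: {1,5,6,7,8,10,11}  [accepting]
'd' @ 5: {1,5,6,7,8,9,10}  [accepting]
'a' @ 6: {1,5,6,7,8,9,10}  [accepting]
'a' @ 7: {1,5,6,7,8,9,10}  [accepting]
after full input: {1,5,6,7,8,9,10}  (accept=1 in)

Answer: ACCEPT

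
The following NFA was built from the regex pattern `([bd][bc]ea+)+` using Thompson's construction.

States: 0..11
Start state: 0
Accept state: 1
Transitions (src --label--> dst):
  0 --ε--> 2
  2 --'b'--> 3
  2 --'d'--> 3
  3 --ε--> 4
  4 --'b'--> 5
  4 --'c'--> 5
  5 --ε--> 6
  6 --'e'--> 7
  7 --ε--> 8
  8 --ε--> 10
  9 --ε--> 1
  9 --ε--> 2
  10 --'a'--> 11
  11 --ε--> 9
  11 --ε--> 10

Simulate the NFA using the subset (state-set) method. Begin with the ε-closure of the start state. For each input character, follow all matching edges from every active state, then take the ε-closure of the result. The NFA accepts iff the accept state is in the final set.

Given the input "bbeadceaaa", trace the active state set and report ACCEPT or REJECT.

Answer: ACCEPT

Trace:
initial (ε-close {0}): {0,2}
'b' @ 1: {3,4}
'b' @ 2: {5,6}
'e' @ 3: {7,8,10}
'a' @ 4: {1,2,9,10,11}  [accepting]
'd' @ 5: {3,4}
'c' @ 6: {5,6}
'e' @ 7: {7,8,10}
'a' @ 8: {1,2,9,10,11}  [accepting]
'a' @ 9: {1,2,9,10,11}  [accepting]
'a' @ 10: {1,2,9,10,11}  [accepting]
end set {1,2,9,10,11} — state 1 in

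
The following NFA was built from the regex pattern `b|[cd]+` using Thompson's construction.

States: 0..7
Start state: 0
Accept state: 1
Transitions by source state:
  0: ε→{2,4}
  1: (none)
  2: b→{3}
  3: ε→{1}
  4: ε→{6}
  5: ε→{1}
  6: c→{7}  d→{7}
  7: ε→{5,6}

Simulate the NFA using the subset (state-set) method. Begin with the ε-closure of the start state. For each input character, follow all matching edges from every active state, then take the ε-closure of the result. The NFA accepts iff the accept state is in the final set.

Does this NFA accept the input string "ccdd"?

start: ε-closure({0}) = {0,2,4,6}
'c' @ 1: {1,5,6,7}  [accepting]
'c' @ 2: {1,5,6,7}  [accepting]
'd' @ 3: {1,5,6,7}  [accepting]
'd' @ 4: {1,5,6,7}  [accepting]
after full input: {1,5,6,7}  (accept=1 in)

Answer: ACCEPT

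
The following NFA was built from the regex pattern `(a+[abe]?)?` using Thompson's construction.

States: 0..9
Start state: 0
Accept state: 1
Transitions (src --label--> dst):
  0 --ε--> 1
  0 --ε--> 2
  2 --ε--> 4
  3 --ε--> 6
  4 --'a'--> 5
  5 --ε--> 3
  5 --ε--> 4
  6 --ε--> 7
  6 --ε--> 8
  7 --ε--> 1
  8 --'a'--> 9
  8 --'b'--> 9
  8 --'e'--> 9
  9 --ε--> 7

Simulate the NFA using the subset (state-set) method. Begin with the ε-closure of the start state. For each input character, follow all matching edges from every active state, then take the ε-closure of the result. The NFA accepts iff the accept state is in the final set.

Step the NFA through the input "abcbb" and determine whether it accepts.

Answer: REJECT

Steps:
initial (ε-close {0}): {0,1,2,4}
'a' @ 1: {1,3,4,5,6,7,8}  (accept∈set)
'b' @ 2: {1,7,9}  (accept∈set)
'c' @ 3: {}  — dead — no transitions
rest 'bb' ignored (set empty)
end set {} — state 1 not in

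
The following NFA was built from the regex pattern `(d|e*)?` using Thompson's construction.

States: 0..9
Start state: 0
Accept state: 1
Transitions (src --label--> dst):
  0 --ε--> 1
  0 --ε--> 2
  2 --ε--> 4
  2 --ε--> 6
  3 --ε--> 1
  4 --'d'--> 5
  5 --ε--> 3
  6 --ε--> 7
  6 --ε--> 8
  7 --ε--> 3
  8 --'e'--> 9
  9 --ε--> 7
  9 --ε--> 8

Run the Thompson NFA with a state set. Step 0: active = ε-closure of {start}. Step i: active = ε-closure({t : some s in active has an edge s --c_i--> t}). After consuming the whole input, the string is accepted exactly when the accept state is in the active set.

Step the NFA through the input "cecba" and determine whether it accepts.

start: ε-closure({0}) = {0,1,2,3,4,6,7,8}
'c' @ 1: {}  — dead — no transitions
rest 'ecba' ignored (set empty)
end set {} — state 1 not in

Answer: REJECT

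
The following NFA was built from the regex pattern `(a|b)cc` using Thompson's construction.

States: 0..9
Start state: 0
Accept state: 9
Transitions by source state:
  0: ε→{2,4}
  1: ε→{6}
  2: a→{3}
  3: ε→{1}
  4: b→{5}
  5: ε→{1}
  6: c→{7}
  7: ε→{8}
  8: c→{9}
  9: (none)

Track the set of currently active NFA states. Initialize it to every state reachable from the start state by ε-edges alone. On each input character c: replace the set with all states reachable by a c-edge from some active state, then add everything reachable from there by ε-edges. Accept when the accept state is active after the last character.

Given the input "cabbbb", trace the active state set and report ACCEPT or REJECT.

S₀ = ε-closure({0}) = {0,2,4}
'c' @ 1: {}  — no active states
rest 'abbbb' ignored (set empty)
final: {}; accept 9 not in set

Answer: REJECT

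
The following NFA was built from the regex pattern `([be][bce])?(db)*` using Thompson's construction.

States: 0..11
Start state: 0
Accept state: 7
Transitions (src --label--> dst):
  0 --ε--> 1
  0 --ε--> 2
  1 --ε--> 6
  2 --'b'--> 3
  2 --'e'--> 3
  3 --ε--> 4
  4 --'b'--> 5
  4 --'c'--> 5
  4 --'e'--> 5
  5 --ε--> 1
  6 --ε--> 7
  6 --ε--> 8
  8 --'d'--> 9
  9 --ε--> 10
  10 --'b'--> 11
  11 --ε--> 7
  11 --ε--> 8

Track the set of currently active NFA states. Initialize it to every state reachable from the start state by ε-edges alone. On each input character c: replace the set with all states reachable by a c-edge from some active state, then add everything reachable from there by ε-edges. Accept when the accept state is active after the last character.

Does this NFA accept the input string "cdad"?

Answer: REJECT

Trace:
start: ε-closure({0}) = {0,1,2,6,7,8}
'c' @ 1: {}  — dead — no transitions
rest 'dad' ignored (set empty)
end set {} — state 7 not in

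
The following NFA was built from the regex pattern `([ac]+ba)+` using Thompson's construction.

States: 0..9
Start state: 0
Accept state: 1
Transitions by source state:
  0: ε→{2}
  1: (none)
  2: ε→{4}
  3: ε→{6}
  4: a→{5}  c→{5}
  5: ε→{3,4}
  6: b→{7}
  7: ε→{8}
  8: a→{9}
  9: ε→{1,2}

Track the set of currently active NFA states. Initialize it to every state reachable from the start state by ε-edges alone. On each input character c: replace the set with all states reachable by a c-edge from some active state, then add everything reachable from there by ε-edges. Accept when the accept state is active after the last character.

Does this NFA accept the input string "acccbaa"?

S₀ = ε-closure({0}) = {0,2,4}
'a' @ 1: {3,4,5,6}
'c' @ 2: {3,4,5,6}
'c' @ 3: {3,4,5,6}
'c' @ 4: {3,4,5,6}
'b' @ 5: {7,8}
'a' @ 6: {1,2,4,9}  (accept∈set)
'a' @ 7: {3,4,5,6}
after full input: {3,4,5,6}  (accept=1 not in)

Answer: REJECT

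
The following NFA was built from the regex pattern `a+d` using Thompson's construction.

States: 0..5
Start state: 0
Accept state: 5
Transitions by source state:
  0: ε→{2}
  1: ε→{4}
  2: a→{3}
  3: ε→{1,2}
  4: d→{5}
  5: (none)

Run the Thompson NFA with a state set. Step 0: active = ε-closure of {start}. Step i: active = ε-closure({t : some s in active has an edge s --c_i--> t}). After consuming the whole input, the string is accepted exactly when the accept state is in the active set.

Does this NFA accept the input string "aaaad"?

S₀ = ε-closure({0}) = {0,2}
'a' @ 1: {1,2,3,4}
'a' @ 2: {1,2,3,4}
'a' @ 3: {1,2,3,4}
'a' @ 4: {1,2,3,4}
'd' @ 5: {5}  ✓accept
after full input: {5}  (accept=5 in)

Answer: ACCEPT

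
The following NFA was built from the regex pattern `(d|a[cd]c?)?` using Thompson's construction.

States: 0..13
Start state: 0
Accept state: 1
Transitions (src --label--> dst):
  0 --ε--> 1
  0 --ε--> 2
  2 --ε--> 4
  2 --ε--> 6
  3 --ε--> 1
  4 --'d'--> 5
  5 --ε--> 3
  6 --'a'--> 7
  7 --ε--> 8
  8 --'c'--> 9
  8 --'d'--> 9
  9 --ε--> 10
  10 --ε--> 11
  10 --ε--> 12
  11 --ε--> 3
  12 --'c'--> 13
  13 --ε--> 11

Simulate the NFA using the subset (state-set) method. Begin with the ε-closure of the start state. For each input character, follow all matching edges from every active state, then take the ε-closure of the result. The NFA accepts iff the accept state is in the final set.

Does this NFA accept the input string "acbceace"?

S₀ = ε-closure({0}) = {0,1,2,4,6}
'a' @ 1: {7,8}
'c' @ 2: {1,3,9,10,11,12}  [accepting]
'b' @ 3: {}  — no active states
rest 'ceace' ignored (set empty)
final: {}; accept 1 not in set

Answer: REJECT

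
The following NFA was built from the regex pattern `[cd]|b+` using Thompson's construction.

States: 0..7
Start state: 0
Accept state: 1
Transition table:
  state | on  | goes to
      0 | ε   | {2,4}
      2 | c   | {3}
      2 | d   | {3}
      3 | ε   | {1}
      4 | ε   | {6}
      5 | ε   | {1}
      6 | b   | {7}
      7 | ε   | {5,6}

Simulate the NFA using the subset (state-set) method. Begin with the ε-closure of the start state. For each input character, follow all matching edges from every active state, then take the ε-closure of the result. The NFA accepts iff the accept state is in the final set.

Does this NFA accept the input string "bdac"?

S₀ = ε-closure({0}) = {0,2,4,6}
'b' @ 1: {1,5,6,7}  ✓accept
'd' @ 2: {}  — state set empty
rest 'ac' ignored (set empty)
end set {} — state 1 not in

Answer: REJECT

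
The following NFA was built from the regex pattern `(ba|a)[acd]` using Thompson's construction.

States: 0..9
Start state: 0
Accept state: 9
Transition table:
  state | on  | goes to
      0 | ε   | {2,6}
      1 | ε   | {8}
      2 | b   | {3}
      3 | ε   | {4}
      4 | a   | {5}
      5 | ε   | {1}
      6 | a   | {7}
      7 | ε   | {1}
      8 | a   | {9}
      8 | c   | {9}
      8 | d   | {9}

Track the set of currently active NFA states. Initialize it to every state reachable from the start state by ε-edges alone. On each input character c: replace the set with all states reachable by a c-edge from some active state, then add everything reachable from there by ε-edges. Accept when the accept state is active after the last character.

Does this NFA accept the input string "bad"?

Answer: ACCEPT

Trace:
initial (ε-close {0}): {0,2,6}
'b' @ 1: {3,4}
'a' @ 2: {1,5,8}
'd' @ 3: {9}  ✓accept
final: {9}; accept 9 in set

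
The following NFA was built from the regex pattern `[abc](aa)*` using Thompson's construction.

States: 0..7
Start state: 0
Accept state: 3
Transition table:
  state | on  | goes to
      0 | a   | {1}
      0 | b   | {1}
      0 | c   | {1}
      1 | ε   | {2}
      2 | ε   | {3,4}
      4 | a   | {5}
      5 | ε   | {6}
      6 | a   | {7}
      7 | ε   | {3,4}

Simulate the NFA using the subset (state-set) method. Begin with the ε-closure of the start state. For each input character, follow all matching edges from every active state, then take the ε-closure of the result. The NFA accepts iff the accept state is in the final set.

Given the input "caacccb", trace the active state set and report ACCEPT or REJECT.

Answer: REJECT

Derivation:
S₀ = ε-closure({0}) = {0}
'c' @ 1: {1,2,3,4}  [accepting]
'a' @ 2: {5,6}
'a' @ 3: {3,4,7}  [accepting]
'c' @ 4: {}  — no active states
rest 'ccb' ignored (set empty)
after full input: {}  (accept=3 not in)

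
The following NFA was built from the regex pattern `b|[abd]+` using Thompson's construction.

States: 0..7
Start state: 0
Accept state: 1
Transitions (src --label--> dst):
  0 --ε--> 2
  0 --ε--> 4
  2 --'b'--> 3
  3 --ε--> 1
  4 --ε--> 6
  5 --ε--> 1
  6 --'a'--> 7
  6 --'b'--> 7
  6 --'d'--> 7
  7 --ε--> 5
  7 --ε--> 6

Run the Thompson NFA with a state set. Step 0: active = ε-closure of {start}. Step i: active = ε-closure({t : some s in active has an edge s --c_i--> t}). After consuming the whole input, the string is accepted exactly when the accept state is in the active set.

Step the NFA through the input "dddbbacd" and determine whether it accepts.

Answer: REJECT

Trace:
S₀ = ε-closure({0}) = {0,2,4,6}
'd' @ 1: {1,5,6,7}  (accept∈set)
'd' @ 2: {1,5,6,7}  (accept∈set)
'd' @ 3: {1,5,6,7}  (accept∈set)
'b' @ 4: {1,5,6,7}  (accept∈set)
'b' @ 5: {1,5,6,7}  (accept∈set)
'a' @ 6: {1,5,6,7}  (accept∈set)
'c' @ 7: {}  — state set empty
rest 'd' ignored (set empty)
after full input: {}  (accept=1 not in)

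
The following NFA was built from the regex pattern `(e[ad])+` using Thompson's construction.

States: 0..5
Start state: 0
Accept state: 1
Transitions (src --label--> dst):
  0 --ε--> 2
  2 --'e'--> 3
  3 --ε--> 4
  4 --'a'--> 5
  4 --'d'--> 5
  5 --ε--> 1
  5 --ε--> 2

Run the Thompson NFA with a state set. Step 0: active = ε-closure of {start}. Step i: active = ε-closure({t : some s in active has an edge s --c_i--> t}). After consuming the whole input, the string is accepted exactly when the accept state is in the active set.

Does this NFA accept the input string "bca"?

Answer: REJECT

Derivation:
S₀ = ε-closure({0}) = {0,2}
'b' @ 1: {}  — state set empty
rest 'ca' ignored (set empty)
end set {} — state 1 not in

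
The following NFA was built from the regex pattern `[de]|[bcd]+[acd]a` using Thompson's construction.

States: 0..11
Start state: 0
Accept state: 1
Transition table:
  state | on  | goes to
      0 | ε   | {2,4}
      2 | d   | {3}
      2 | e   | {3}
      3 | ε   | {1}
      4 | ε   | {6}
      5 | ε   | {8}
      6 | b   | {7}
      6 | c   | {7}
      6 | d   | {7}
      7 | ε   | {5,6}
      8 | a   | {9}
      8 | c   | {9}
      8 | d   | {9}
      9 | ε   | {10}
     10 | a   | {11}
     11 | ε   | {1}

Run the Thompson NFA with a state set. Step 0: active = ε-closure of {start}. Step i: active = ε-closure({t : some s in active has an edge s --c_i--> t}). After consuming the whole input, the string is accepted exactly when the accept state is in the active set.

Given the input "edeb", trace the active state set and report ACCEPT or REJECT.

Answer: REJECT

Steps:
S₀ = ε-closure({0}) = {0,2,4,6}
'e' @ 1: {1,3}  ✓accept
'd' @ 2: {}  — state set empty
rest 'eb' ignored (set empty)
final: {}; accept 1 not in set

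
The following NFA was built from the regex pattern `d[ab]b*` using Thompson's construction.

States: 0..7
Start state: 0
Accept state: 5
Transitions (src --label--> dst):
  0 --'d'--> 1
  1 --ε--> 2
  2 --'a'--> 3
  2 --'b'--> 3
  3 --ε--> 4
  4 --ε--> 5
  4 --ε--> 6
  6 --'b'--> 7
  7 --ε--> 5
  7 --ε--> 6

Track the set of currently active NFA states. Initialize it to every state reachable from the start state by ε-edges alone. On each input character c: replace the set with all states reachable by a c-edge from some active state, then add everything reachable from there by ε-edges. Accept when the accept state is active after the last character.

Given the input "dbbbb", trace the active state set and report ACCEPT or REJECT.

Answer: ACCEPT

Steps:
S₀ = ε-closure({0}) = {0}
'd' @ 1: {1,2}
'b' @ 2: {3,4,5,6}  (accept∈set)
'b' @ 3: {5,6,7}  (accept∈set)
'b' @ 4: {5,6,7}  (accept∈set)
'b' @ 5: {5,6,7}  (accept∈set)
after full input: {5,6,7}  (accept=5 in)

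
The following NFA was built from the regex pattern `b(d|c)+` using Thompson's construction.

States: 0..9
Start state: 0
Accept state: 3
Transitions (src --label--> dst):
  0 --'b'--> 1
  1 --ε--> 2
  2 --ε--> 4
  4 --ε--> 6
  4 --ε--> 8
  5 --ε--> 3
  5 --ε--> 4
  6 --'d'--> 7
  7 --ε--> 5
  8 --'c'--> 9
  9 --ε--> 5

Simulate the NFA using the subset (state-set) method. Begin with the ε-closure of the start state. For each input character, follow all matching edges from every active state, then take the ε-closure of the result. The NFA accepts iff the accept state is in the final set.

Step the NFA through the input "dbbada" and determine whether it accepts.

start: ε-closure({0}) = {0}
'd' @ 1: {}  — state set empty
rest 'bbada' ignored (set empty)
end set {} — state 3 not in

Answer: REJECT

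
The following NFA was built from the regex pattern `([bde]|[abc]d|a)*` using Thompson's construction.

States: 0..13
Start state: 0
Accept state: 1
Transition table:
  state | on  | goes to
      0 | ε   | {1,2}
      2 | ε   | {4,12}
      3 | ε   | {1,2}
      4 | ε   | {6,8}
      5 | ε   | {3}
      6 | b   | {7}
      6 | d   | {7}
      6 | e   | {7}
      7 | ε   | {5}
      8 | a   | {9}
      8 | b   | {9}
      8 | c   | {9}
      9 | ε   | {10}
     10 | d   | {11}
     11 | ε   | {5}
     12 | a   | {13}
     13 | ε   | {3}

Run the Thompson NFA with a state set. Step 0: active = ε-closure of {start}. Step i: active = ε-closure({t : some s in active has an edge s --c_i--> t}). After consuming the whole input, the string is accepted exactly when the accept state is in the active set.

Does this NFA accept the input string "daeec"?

S₀ = ε-closure({0}) = {0,1,2,4,6,8,12}
'd' @ 1: {1,2,3,4,5,6,7,8,12}  ✓accept
'a' @ 2: {1,2,3,4,6,8,9,10,12,13}  ✓accept
'e' @ 3: {1,2,3,4,5,6,7,8,12}  ✓accept
'e' @ 4: {1,2,3,4,5,6,7,8,12}  ✓accept
'c' @ 5: {9,10}
final: {9,10}; accept 1 not in set

Answer: REJECT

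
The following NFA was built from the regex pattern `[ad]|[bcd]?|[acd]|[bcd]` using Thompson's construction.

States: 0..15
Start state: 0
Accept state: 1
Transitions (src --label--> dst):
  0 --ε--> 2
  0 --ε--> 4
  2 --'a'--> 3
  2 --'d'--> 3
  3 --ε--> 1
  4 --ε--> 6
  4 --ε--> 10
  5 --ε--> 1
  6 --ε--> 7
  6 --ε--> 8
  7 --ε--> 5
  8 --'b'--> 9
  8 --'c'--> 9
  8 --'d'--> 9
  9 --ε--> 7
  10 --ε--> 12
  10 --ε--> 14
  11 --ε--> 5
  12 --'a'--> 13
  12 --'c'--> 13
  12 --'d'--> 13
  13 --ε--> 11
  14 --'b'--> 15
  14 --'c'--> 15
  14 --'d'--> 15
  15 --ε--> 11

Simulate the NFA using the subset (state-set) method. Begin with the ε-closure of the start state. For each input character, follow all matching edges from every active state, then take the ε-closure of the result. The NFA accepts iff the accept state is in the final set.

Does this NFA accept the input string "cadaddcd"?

initial (ε-close {0}): {0,1,2,4,5,6,7,8,10,12,14}
'c' @ 1: {1,5,7,9,11,13,15}  [accepting]
'a' @ 2: {}  — dead — no transitions
rest 'daddcd' ignored (set empty)
final: {}; accept 1 not in set

Answer: REJECT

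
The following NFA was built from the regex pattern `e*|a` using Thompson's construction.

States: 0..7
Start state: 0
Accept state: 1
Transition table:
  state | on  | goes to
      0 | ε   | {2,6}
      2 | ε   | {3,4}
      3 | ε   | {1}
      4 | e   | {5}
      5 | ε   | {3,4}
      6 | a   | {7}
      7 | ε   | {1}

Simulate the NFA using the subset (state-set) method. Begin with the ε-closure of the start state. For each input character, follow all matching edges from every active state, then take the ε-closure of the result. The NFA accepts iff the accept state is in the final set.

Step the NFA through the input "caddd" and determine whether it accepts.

Answer: REJECT

Trace:
S₀ = ε-closure({0}) = {0,1,2,3,4,6}
'c' @ 1: {}  — no active states
rest 'addd' ignored (set empty)
end set {} — state 1 not in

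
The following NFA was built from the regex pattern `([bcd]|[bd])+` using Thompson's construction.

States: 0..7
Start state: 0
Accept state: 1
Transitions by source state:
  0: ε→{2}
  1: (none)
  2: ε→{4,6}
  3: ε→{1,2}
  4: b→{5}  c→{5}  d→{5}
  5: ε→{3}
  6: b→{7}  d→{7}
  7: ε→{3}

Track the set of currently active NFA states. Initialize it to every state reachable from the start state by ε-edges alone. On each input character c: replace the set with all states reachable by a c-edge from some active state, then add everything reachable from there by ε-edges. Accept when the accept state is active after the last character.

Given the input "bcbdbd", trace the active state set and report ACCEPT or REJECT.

Answer: ACCEPT

Steps:
S₀ = ε-closure({0}) = {0,2,4,6}
'b' @ 1: {1,2,3,4,5,6,7}  (accept∈set)
'c' @ 2: {1,2,3,4,5,6}  (accept∈set)
'b' @ 3: {1,2,3,4,5,6,7}  (accept∈set)
'd' @ 4: {1,2,3,4,5,6,7}  (accept∈set)
'b' @ 5: {1,2,3,4,5,6,7}  (accept∈set)
'd' @ 6: {1,2,3,4,5,6,7}  (accept∈set)
end set {1,2,3,4,5,6,7} — state 1 in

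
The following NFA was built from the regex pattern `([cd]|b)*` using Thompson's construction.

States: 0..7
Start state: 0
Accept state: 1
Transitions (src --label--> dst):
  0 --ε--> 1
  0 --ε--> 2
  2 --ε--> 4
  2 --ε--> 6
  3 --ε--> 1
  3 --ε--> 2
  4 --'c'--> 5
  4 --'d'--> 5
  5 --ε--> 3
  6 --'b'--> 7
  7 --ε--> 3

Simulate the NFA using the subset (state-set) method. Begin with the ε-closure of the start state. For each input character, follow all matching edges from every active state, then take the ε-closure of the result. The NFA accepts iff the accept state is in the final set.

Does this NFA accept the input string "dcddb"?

initial (ε-close {0}): {0,1,2,4,6}
'd' @ 1: {1,2,3,4,5,6}  (accept∈set)
'c' @ 2: {1,2,3,4,5,6}  (accept∈set)
'd' @ 3: {1,2,3,4,5,6}  (accept∈set)
'd' @ 4: {1,2,3,4,5,6}  (accept∈set)
'b' @ 5: {1,2,3,4,6,7}  (accept∈set)
final: {1,2,3,4,6,7}; accept 1 in set

Answer: ACCEPT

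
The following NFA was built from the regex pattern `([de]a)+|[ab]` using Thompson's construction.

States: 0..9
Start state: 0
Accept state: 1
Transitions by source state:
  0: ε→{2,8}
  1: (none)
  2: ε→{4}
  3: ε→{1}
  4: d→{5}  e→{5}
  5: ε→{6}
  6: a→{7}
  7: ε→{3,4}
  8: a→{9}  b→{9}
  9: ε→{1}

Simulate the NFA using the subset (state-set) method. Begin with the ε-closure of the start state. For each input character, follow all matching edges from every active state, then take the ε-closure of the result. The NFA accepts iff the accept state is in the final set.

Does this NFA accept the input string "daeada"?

start: ε-closure({0}) = {0,2,4,8}
'd' @ 1: {5,6}
'a' @ 2: {1,3,4,7}  ✓accept
'e' @ 3: {5,6}
'a' @ 4: {1,3,4,7}  ✓accept
'd' @ 5: {5,6}
'a' @ 6: {1,3,4,7}  ✓accept
after full input: {1,3,4,7}  (accept=1 in)

Answer: ACCEPT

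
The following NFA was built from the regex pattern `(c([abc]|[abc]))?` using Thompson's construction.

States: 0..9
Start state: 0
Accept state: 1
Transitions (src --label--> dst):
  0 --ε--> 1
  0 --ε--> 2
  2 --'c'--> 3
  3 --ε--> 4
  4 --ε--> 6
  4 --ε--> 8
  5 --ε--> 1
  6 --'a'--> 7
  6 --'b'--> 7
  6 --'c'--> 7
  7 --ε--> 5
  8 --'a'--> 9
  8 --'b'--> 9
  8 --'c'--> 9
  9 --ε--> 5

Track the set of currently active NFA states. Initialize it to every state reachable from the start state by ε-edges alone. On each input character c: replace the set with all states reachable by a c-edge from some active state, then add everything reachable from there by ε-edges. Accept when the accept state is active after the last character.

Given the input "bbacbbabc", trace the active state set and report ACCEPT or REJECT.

Answer: REJECT

Derivation:
S₀ = ε-closure({0}) = {0,1,2}
'b' @ 1: {}  — no active states
rest 'bacbbabc' ignored (set empty)
after full input: {}  (accept=1 not in)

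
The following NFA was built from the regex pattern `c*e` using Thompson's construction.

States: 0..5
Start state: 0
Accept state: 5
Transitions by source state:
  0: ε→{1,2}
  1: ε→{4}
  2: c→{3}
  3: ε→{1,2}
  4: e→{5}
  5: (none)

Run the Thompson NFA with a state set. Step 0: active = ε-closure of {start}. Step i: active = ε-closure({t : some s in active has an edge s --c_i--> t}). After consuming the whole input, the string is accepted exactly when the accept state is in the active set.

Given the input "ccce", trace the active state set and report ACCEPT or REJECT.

Answer: ACCEPT

Derivation:
start: ε-closure({0}) = {0,1,2,4}
'c' @ 1: {1,2,3,4}
'c' @ 2: {1,2,3,4}
'c' @ 3: {1,2,3,4}
'e' @ 4: {5}  ✓accept
end set {5} — state 5 in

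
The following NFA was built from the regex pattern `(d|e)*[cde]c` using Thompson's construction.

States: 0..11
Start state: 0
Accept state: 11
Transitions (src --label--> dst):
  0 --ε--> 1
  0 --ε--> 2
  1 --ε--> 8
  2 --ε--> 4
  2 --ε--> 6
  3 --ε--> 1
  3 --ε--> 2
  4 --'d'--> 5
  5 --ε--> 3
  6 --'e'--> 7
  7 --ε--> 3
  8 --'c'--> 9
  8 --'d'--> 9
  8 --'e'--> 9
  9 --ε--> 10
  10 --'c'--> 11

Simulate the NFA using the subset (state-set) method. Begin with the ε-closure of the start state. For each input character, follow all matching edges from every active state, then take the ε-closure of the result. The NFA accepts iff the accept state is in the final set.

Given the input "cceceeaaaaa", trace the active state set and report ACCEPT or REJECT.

start: ε-closure({0}) = {0,1,2,4,6,8}
'c' @ 1: {9,10}
'c' @ 2: {11}  (accept∈set)
'e' @ 3: {}  — no active states
rest 'ceeaaaaa' ignored (set empty)
after full input: {}  (accept=11 not in)

Answer: REJECT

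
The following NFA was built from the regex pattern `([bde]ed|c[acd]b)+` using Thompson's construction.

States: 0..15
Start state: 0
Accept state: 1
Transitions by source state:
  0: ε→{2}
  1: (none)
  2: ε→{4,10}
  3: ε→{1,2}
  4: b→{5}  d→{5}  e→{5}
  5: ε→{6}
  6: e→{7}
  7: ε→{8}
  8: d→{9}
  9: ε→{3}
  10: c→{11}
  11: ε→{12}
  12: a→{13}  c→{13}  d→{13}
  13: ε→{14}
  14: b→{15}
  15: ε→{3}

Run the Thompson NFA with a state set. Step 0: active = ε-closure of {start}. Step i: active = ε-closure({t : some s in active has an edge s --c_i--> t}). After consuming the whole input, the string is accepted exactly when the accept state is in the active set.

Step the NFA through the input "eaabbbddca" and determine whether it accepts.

S₀ = ε-closure({0}) = {0,2,4,10}
'e' @ 1: {5,6}
'a' @ 2: {}  — state set empty
rest 'abbbddca' ignored (set empty)
after full input: {}  (accept=1 not in)

Answer: REJECT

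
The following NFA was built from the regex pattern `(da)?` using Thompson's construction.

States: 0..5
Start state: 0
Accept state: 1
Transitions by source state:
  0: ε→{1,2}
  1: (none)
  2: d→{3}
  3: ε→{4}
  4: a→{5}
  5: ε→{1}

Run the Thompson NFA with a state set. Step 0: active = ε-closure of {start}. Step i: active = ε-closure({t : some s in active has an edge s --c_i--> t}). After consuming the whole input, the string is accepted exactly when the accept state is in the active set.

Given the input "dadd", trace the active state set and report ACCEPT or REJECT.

initial (ε-close {0}): {0,1,2}
'd' @ 1: {3,4}
'a' @ 2: {1,5}  (accept∈set)
'd' @ 3: {}  — no active states
rest 'd' ignored (set empty)
final: {}; accept 1 not in set

Answer: REJECT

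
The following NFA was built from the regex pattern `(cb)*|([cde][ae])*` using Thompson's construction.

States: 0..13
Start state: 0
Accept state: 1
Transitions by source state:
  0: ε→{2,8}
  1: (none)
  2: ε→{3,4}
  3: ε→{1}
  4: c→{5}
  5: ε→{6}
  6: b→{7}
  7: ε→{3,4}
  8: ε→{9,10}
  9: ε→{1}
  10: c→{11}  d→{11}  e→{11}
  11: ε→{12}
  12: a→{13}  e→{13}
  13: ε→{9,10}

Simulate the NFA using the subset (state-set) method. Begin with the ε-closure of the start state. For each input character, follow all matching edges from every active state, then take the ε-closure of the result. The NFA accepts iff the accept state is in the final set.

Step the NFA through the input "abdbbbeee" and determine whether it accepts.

S₀ = ε-closure({0}) = {0,1,2,3,4,8,9,10}
'a' @ 1: {}  — dead — no transitions
rest 'bdbbbeee' ignored (set empty)
final: {}; accept 1 not in set

Answer: REJECT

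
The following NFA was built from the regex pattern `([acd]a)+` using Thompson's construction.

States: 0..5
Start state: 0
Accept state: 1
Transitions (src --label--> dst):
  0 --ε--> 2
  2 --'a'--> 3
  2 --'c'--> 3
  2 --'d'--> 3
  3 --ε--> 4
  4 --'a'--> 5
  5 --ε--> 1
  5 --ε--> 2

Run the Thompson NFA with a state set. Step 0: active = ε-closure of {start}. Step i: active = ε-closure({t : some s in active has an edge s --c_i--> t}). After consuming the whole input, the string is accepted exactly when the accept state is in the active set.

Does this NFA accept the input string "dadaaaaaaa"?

initial (ε-close {0}): {0,2}
'd' @ 1: {3,4}
'a' @ 2: {1,2,5}  [accepting]
'd' @ 3: {3,4}
'a' @ 4: {1,2,5}  [accepting]
'a' @ 5: {3,4}
'a' @ 6: {1,2,5}  [accepting]
'a' @ 7: {3,4}
'a' @ 8: {1,2,5}  [accepting]
'a' @ 9: {3,4}
'a' @ 10: {1,2,5}  [accepting]
final: {1,2,5}; accept 1 in set

Answer: ACCEPT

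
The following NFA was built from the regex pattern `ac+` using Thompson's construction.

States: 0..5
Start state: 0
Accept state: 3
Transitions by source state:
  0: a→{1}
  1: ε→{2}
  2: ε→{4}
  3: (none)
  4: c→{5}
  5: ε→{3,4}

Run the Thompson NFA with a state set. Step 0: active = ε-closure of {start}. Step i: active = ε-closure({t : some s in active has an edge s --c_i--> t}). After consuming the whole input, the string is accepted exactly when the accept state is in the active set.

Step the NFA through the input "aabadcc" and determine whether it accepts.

initial (ε-close {0}): {0}
'a' @ 1: {1,2,4}
'a' @ 2: {}  — dead — no transitions
rest 'badcc' ignored (set empty)
final: {}; accept 3 not in set

Answer: REJECT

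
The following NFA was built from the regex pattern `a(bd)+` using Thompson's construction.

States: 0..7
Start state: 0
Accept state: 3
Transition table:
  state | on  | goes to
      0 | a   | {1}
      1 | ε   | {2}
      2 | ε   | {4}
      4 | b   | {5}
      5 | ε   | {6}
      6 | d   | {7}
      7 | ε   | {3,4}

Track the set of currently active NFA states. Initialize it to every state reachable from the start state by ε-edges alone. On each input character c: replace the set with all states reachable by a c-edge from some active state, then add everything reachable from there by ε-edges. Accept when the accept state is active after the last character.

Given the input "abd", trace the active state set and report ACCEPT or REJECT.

Answer: ACCEPT

Steps:
start: ε-closure({0}) = {0}
'a' @ 1: {1,2,4}
'b' @ 2: {5,6}
'd' @ 3: {3,4,7}  ✓accept
final: {3,4,7}; accept 3 in set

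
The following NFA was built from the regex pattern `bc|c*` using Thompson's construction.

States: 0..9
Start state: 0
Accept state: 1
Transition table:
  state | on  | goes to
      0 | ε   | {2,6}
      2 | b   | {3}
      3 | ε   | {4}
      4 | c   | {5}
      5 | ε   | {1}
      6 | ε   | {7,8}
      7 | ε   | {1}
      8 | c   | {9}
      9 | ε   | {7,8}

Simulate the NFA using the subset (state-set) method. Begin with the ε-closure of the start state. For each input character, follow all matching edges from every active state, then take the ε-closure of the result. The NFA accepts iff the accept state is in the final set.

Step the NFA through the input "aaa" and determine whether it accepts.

Answer: REJECT

Steps:
start: ε-closure({0}) = {0,1,2,6,7,8}
'a' @ 1: {}  — no active states
rest 'aa' ignored (set empty)
end set {} — state 1 not in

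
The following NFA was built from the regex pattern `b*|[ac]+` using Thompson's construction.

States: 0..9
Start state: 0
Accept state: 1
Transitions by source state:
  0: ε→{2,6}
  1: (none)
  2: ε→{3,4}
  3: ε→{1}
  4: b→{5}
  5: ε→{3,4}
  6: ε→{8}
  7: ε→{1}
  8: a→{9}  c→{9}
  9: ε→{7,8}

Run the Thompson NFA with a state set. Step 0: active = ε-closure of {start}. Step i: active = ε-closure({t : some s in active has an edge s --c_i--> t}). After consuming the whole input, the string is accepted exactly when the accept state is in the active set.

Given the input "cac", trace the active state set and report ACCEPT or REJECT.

Answer: ACCEPT

Trace:
S₀ = ε-closure({0}) = {0,1,2,3,4,6,8}
'c' @ 1: {1,7,8,9}  ✓accept
'a' @ 2: {1,7,8,9}  ✓accept
'c' @ 3: {1,7,8,9}  ✓accept
after full input: {1,7,8,9}  (accept=1 in)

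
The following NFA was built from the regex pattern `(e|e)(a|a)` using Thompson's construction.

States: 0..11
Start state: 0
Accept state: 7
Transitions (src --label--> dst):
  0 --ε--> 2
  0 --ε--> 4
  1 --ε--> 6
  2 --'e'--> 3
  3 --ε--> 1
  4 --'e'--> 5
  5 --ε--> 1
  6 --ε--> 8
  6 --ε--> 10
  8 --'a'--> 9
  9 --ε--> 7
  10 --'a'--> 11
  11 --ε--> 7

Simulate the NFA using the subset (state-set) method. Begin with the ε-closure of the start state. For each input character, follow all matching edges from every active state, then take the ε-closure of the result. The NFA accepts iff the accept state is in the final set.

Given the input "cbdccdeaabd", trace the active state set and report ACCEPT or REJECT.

Answer: REJECT

Steps:
initial (ε-close {0}): {0,2,4}
'c' @ 1: {}  — no active states
rest 'bdccdeaabd' ignored (set empty)
after full input: {}  (accept=7 not in)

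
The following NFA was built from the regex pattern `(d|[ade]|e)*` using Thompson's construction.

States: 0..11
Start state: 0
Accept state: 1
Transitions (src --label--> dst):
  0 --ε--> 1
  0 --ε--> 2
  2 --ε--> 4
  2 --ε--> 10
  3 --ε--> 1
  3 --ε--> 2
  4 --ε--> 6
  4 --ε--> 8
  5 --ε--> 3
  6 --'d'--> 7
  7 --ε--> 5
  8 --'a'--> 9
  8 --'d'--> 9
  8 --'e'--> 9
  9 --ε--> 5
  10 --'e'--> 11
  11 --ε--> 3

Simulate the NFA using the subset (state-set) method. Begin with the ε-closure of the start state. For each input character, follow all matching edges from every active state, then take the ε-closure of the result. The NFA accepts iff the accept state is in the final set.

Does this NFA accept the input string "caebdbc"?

Answer: REJECT

Trace:
S₀ = ε-closure({0}) = {0,1,2,4,6,8,10}
'c' @ 1: {}  — no active states
rest 'aebdbc' ignored (set empty)
final: {}; accept 1 not in set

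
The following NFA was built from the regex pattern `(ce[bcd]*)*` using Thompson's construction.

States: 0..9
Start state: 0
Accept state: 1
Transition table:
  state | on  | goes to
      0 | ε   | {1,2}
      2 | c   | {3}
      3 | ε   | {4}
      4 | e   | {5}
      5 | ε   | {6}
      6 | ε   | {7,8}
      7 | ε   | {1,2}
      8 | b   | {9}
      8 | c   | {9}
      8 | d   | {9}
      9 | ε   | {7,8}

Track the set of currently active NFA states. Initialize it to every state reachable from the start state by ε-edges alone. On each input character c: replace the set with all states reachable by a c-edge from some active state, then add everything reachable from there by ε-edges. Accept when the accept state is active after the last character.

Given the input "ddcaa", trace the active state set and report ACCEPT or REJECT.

S₀ = ε-closure({0}) = {0,1,2}
'd' @ 1: {}  — state set empty
rest 'dcaa' ignored (set empty)
after full input: {}  (accept=1 not in)

Answer: REJECT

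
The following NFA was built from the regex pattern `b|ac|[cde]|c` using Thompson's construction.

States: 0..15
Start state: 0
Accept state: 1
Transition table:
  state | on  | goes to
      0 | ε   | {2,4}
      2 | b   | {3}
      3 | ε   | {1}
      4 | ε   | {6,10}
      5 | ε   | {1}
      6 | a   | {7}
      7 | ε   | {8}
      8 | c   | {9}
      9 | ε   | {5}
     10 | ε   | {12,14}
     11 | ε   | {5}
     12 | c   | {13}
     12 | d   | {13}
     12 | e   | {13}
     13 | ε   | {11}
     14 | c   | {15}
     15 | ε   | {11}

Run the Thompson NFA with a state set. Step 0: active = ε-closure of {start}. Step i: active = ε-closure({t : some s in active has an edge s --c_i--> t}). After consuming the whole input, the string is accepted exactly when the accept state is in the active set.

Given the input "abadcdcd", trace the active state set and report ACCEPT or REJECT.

Answer: REJECT

Steps:
start: ε-closure({0}) = {0,2,4,6,10,12,14}
'a' @ 1: {7,8}
'b' @ 2: {}  — state set empty
rest 'adcdcd' ignored (set empty)
final: {}; accept 1 not in set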